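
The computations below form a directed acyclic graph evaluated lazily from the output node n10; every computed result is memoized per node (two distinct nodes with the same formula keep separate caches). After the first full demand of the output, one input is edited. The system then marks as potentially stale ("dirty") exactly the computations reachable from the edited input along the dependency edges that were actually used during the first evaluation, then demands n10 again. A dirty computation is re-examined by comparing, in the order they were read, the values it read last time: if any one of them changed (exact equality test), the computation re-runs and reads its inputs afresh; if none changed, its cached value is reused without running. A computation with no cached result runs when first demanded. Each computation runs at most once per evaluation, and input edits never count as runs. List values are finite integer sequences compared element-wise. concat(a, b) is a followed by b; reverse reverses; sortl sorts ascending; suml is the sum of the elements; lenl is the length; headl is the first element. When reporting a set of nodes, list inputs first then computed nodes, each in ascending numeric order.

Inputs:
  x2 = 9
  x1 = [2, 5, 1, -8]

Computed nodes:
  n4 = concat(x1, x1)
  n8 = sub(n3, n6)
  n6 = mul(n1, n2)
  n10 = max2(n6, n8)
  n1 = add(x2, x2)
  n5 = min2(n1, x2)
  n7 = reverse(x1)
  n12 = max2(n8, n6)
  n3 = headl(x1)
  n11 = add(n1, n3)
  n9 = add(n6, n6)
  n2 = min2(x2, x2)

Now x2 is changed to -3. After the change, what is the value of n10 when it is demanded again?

Demanding n10 again yields 18.

First demand of the output computes:
  n1 = add(9, 9) = 18
  n2 = min2(9, 9) = 9
  n3 = headl([2, 5, 1, -8]) = 2
  n6 = mul(18, 9) = 162
  n8 = sub(2, 162) = -160
  n10 = max2(162, -160) = 162

After the edit, cleaning proceeds:
  n1: a read changed (x2 9->-3; x2 9->-3) — executes, giving -6.
  n2: a read changed (x2 9->-3; x2 9->-3) — executes, giving -3.
  n6: a read changed (n1 18->-6; n2 9->-3) — executes, giving 18.
  n8: a read changed (n6 162->18) — executes, giving -16.
  n10: a read changed (n6 162->18; n8 -160->-16) — executes, giving 18.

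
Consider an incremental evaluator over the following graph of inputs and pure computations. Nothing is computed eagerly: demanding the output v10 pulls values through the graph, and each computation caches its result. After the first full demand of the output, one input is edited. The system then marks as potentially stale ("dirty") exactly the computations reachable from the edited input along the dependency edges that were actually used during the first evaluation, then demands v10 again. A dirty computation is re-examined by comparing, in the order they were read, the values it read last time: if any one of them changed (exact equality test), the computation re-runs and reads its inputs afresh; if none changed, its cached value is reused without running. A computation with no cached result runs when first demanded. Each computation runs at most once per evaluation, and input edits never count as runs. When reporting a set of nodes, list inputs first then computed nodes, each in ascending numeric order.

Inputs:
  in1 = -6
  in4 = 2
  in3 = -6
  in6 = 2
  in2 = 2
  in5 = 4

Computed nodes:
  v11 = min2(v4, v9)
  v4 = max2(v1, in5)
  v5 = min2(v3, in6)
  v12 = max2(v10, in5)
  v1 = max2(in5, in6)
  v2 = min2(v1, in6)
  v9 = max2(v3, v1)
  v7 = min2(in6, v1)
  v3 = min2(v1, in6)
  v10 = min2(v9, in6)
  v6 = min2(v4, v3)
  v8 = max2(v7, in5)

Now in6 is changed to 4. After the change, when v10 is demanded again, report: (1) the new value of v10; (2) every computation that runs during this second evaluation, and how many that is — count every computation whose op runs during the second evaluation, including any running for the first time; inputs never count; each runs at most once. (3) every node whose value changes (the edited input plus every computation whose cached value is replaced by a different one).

v10 now evaluates to 4.
Run set: v1, v3, v9, v10 (4 run).
Changed values: in6, v3, v10.

Initial pass — values computed on the first demand:
  v1 = max2(4, 2) = 4
  v3 = min2(4, 2) = 2
  v9 = max2(2, 4) = 4
  v10 = min2(4, 2) = 2

Second demand — change propagation:
  v1: re-runs because in6 2->4; new result 4 (unchanged).
  v3: re-runs because in6 2->4; new result 4.
  v9: re-runs because v3 2->4; new result 4 (unchanged).
  v10: re-runs because in6 2->4; new result 4.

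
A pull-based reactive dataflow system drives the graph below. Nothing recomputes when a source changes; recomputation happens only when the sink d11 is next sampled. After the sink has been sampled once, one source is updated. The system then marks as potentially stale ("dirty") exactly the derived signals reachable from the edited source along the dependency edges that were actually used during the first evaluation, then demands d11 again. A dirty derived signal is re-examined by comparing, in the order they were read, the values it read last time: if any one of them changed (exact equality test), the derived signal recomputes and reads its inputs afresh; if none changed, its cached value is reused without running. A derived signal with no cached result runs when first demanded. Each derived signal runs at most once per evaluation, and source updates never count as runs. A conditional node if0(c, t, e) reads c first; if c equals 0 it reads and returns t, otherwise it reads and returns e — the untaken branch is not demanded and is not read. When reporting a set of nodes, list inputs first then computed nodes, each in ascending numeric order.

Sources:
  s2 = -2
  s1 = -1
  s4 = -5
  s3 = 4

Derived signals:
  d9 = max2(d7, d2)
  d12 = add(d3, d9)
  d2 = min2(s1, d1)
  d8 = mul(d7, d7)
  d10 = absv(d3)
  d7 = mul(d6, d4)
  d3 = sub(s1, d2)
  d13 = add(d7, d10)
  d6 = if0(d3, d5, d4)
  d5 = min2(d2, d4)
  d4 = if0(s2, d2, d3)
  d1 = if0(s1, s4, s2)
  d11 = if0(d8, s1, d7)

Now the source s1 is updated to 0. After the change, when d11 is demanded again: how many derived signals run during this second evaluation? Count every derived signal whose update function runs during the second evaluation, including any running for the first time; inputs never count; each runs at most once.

First evaluation (everything demanded from the output):
  d1 = if0(s1=-1 -> else branch s2) = -2
  d2 = min2(-1, -2) = -2
  d3 = sub(-1, -2) = 1
  d4 = if0(s2=-2 -> else branch d3) = 1
  d6 = if0(d3=1 -> else branch d4) = 1
  d7 = mul(1, 1) = 1
  d8 = mul(1, 1) = 1
  d11 = if0(d8=1 -> else branch d7) = 1

Propagation after the edit:
  d1: runs — s1 -1->0; result -5.
  d2: runs — s1 -1->0; d1 -2->-5; result -5.
  d3: runs — s1 -1->0; d2 -2->-5; result 5.
  d4: runs — d3 1->5; result 5.
  d6: runs — d3 1->5; d4 1->5; result 5.
  d7: runs — d6 1->5; d4 1->5; result 25.
  d8: runs — d7 1->25; d7 1->25; result 625.
  d11: runs — d8 1->625; d7 1->25; result 25.

Derived signals that run: d1, d2, d3, d4, d6, d7, d8, d11 — 8 in total.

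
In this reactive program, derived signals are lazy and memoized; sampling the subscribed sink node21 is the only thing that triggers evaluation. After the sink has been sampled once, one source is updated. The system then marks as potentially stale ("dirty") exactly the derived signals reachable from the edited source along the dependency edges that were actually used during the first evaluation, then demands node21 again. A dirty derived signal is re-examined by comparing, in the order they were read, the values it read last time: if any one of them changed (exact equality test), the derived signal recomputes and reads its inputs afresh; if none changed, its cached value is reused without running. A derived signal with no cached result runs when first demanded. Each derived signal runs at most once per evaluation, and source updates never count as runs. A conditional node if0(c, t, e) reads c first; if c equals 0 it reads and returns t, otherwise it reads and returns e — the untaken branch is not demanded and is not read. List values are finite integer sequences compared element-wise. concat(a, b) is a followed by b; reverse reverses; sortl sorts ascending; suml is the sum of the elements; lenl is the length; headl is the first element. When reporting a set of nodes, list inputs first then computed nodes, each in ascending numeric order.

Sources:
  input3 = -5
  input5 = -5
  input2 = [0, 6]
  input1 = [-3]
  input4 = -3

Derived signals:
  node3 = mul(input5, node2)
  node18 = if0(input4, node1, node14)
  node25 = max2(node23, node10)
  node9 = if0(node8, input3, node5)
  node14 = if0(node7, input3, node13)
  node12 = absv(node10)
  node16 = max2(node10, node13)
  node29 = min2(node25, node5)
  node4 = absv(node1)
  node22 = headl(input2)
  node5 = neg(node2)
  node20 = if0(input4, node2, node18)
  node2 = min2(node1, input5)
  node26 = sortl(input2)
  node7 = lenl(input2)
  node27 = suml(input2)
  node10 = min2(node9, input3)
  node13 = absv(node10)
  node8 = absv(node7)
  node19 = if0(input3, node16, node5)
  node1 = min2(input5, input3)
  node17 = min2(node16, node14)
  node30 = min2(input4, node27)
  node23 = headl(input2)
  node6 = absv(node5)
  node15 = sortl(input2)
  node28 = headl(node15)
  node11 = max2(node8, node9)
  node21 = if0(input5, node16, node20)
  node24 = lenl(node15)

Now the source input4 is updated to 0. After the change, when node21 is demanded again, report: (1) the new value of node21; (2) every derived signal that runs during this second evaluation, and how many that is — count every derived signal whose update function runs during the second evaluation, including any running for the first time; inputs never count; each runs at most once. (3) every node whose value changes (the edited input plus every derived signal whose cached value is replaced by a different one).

Demanding node21 again yields -5.
2 derived signals run: node20, node21.
The nodes whose values change: input4, node20, node21.
Note the branch switch — demand abandons node18, which is never re-examined.

First demand of the output computes:
  node1 = min2(-5, -5) = -5
  node2 = min2(-5, -5) = -5
  node5 = neg(-5) = 5
  node7 = lenl([0, 6]) = 2
  node8 = absv(2) = 2
  node9 = if0(node8=2 -> else branch node5) = 5
  node10 = min2(5, -5) = -5
  node13 = absv(-5) = 5
  node14 = if0(node7=2 -> else branch node13) = 5
  node18 = if0(input4=-3 -> else branch node14) = 5
  node20 = if0(input4=-3 -> else branch node18) = 5
  node21 = if0(input5=-5 -> else branch node20) = 5

After the edit, cleaning proceeds:
  node18: stays stale; no demand reaches it after the flip.
  node20: a read changed (input4 -3->0) — executes, giving -5.
  node21: a read changed (node20 5->-5) — executes, giving -5.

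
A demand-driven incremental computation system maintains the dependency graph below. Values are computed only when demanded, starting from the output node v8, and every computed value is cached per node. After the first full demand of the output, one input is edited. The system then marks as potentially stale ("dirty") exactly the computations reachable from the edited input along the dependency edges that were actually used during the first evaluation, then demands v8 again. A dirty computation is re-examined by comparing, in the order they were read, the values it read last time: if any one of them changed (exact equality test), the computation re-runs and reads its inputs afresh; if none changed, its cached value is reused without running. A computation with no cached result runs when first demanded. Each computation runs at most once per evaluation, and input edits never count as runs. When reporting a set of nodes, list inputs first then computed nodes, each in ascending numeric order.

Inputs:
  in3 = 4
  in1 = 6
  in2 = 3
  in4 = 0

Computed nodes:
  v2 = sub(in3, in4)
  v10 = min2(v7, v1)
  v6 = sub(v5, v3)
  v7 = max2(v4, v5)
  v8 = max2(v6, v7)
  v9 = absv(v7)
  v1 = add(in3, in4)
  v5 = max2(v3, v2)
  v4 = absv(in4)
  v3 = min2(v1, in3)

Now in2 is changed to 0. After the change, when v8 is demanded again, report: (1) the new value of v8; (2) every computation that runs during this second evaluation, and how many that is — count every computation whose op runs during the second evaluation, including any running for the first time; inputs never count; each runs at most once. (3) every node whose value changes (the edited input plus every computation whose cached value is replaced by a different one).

New value of v8: 4.
Computations that run: none — 0 in total.
Values that change: in2.
Key observation: in2 is never demanded by the output, so the edit triggers no recomputation at all.

First evaluation (everything demanded from the output):
  v1 = add(4, 0) = 4
  v2 = sub(4, 0) = 4
  v3 = min2(4, 4) = 4
  v4 = absv(0) = 0
  v5 = max2(4, 4) = 4
  v6 = sub(4, 4) = 0
  v7 = max2(0, 4) = 4
  v8 = max2(0, 4) = 4

Propagation after the edit:
  in2 feeds no computation that the output demands — nothing is marked dirty and nothing runs.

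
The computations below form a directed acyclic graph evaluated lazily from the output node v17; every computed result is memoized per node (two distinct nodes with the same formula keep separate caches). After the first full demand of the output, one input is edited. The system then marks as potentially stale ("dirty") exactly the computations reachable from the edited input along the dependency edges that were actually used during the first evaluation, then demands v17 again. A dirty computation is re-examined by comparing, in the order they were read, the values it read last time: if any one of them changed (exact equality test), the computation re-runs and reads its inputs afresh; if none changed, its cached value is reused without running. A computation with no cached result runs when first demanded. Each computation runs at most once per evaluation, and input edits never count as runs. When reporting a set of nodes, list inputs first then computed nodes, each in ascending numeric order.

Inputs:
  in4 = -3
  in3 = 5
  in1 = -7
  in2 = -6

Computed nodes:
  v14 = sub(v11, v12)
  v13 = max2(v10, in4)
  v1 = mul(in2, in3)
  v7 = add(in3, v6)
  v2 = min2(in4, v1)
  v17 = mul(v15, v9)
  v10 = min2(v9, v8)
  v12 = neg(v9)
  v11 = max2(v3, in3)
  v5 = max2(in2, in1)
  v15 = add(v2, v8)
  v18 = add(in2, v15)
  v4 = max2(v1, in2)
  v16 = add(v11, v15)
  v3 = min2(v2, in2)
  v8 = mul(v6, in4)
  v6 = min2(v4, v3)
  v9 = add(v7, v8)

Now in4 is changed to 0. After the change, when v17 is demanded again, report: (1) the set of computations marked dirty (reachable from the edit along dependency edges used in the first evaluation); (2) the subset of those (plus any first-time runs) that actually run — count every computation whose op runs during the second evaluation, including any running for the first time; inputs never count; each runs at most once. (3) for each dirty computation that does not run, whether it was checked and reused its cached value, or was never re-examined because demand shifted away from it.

The edit dirties: v2, v3, v6, v7, v8, v9, v15, v17.
5 computations run: v2, v8, v9, v15, v17.
Cache hits after checking: v3, v6, v7.
Note where the cutoff bites: v3 is checked, finds nothing changed, and keeps its cache.

First demand of the output computes:
  v1 = mul(-6, 5) = -30
  v2 = min2(-3, -30) = -30
  v3 = min2(-30, -6) = -30
  v4 = max2(-30, -6) = -6
  v6 = min2(-6, -30) = -30
  v7 = add(5, -30) = -25
  v8 = mul(-30, -3) = 90
  v9 = add(-25, 90) = 65
  v15 = add(-30, 90) = 60
  v17 = mul(60, 65) = 3900

After the edit, cleaning proceeds:
  v2: a read changed (in4 -3->0) — executes, giving -30 — identical to its old value.
  v3: dirty, but its reads are unchanged (v2 unchanged, in2 unchanged); cached -30 stands.
  v6: dirty, but its reads are unchanged (v4 unchanged, v3 unchanged); cached -30 stands.
  v7: dirty, but its reads are unchanged (in3 unchanged, v6 unchanged); cached -25 stands.
  v8: a read changed (in4 -3->0) — executes, giving 0.
  v9: a read changed (v8 90->0) — executes, giving -25.
  v15: a read changed (v8 90->0) — executes, giving -30.
  v17: a read changed (v15 60->-30; v9 65->-25) — executes, giving 750.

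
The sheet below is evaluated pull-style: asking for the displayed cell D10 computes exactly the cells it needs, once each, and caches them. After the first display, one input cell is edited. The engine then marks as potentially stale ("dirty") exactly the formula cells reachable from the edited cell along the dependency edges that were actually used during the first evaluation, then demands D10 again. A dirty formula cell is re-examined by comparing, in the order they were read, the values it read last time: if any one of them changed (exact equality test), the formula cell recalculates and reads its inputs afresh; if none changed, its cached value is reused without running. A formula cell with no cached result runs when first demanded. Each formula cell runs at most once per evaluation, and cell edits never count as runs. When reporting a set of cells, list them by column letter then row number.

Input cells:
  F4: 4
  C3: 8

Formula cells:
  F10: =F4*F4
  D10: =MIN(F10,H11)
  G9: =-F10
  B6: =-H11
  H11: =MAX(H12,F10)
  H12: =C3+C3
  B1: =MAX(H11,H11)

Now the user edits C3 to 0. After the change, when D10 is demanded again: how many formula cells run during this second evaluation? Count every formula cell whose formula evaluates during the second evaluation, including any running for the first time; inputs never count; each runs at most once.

First demand of the output computes:
  F10 = 4 * 4 = 16
  H12 = 8 + 8 = 16
  H11 = MAX(16, 16) = 16
  D10 = MIN(16, 16) = 16

After the edit, cleaning proceeds:
  H12: a read changed (C3 8->0; C3 8->0) — executes, giving 0.
  H11: a read changed (H12 16->0) — executes, giving 16 — identical to its old value.
  D10: dirty, but its reads are unchanged (F10 unchanged, H11 unchanged); cached 16 stands.

Note the absorption at H11: it re-runs yet its value is the same, leaving the output's value untouched.

2 formula cells run: H11, H12.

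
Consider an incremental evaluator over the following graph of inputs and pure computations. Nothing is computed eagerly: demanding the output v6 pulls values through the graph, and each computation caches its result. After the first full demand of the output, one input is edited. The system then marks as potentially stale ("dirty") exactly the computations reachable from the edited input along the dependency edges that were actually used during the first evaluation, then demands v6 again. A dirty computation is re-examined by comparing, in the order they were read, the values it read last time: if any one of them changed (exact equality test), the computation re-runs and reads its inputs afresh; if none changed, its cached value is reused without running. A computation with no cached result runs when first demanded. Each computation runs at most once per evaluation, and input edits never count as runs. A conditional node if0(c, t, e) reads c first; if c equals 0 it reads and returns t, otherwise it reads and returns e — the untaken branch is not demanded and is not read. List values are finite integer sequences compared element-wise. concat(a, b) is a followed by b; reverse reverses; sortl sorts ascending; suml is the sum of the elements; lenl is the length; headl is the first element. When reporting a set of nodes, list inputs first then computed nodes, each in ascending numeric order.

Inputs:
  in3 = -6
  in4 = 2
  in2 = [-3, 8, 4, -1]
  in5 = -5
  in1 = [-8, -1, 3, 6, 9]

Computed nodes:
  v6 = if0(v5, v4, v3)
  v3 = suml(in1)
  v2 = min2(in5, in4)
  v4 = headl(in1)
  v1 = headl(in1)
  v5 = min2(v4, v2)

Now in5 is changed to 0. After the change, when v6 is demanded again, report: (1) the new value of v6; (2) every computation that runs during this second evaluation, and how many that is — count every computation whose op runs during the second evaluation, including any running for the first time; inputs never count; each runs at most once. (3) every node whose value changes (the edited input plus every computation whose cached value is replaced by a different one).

v6 now evaluates to 9.
Run set: v2, v5 (2 run).
Changed values: in5, v2.
The important point: v5 recomputes to an identical value, and the output ends up unchanged.

Initial pass — values computed on the first demand:
  v2 = min2(-5, 2) = -5
  v3 = suml([-8, -1, 3, 6, 9]) = 9
  v4 = headl([-8, -1, 3, 6, 9]) = -8
  v5 = min2(-8, -5) = -8
  v6 = if0(v5=-8 -> else branch v3) = 9

Second demand — change propagation:
  v2: re-runs because in5 -5->0; new result 0.
  v5: re-runs because v2 -5->0; new result -8 (unchanged).
  v6: re-examined; everything it read last time is the same (v5 unchanged, v3 unchanged) — cache 9 kept, no run.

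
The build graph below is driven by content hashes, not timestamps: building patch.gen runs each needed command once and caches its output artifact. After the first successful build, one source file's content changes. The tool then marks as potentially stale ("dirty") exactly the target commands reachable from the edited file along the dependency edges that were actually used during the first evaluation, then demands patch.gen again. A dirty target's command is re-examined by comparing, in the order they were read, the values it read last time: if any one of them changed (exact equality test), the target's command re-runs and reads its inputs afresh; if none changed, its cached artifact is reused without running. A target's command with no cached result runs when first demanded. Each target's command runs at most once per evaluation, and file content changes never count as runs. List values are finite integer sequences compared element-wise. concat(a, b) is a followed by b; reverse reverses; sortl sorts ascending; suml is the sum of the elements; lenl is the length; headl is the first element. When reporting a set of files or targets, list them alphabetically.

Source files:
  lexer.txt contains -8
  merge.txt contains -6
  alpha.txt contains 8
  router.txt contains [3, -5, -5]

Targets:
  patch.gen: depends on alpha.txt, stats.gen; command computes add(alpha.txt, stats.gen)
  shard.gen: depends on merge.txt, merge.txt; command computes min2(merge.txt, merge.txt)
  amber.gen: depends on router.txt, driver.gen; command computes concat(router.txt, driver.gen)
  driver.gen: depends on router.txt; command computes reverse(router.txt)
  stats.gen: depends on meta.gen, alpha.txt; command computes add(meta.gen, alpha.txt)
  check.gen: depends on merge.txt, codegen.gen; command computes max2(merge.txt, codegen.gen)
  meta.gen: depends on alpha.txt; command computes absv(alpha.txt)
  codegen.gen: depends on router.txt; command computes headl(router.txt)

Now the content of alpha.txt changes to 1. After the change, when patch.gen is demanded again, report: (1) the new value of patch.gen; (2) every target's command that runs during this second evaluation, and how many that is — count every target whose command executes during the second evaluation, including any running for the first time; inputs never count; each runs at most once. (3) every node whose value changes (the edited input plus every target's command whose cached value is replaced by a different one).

patch.gen now evaluates to 3.
Run set: meta.gen, patch.gen, stats.gen (3 run).
Changed values: alpha.txt, meta.gen, patch.gen, stats.gen.

Initial pass — values computed on the first demand:
  meta.gen = absv(8) = 8
  stats.gen = add(8, 8) = 16
  patch.gen = add(8, 16) = 24

Second demand — change propagation:
  meta.gen: re-runs because alpha.txt 8->1; new result 1.
  stats.gen: re-runs because meta.gen 8->1; alpha.txt 8->1; new result 2.
  patch.gen: re-runs because alpha.txt 8->1; stats.gen 16->2; new result 3.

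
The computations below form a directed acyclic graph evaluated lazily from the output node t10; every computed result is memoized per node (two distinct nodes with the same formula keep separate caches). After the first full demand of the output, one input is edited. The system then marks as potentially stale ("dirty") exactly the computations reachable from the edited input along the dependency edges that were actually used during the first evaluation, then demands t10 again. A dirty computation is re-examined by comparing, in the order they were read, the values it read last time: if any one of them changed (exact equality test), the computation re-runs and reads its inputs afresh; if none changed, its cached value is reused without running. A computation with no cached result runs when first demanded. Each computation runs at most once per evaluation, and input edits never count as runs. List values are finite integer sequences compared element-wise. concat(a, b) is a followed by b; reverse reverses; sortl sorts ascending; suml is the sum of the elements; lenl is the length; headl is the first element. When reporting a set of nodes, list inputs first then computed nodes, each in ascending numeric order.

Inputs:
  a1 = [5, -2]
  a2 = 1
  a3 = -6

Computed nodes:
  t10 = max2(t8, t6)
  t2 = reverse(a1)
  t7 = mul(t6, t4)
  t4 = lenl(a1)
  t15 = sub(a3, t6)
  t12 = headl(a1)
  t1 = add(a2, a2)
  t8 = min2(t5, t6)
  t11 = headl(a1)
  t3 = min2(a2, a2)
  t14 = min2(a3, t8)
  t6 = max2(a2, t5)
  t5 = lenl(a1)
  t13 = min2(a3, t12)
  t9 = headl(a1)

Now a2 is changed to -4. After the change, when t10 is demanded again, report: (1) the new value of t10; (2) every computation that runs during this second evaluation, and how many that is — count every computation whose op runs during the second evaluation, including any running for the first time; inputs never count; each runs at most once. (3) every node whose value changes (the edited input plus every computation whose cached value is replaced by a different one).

Demanding t10 again yields 2.
1 computations run: t6.
The nodes whose values change: a2.
Note the absorption at t6: it re-runs yet its value is the same, leaving the output's value untouched.

First demand of the output computes:
  t5 = lenl([5, -2]) = 2
  t6 = max2(1, 2) = 2
  t8 = min2(2, 2) = 2
  t10 = max2(2, 2) = 2

After the edit, cleaning proceeds:
  t6: a read changed (a2 1->-4) — executes, giving 2 — identical to its old value.
  t8: dirty, but its reads are unchanged (t5 unchanged, t6 unchanged); cached 2 stands.
  t10: dirty, but its reads are unchanged (t8 unchanged, t6 unchanged); cached 2 stands.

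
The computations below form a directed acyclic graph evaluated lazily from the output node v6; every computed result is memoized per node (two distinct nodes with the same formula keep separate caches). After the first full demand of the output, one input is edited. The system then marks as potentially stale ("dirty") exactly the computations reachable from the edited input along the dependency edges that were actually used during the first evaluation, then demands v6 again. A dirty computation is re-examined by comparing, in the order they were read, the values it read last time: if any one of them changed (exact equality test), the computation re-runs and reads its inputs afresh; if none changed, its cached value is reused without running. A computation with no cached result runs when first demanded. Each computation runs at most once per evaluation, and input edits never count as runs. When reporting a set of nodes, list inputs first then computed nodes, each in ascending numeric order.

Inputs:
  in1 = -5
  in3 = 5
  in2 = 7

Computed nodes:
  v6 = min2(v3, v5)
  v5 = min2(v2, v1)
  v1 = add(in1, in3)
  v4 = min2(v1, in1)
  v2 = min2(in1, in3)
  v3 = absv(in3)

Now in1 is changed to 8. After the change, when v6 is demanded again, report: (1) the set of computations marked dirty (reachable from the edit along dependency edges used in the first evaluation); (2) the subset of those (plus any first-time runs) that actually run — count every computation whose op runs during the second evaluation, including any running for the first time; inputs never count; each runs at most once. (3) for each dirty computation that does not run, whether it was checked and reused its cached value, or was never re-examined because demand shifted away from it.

The edit dirties: v1, v2, v5, v6.
4 computations run: v1, v2, v5, v6.
No dirty computation escaped a run.

First demand of the output computes:
  v1 = add(-5, 5) = 0
  v2 = min2(-5, 5) = -5
  v3 = absv(5) = 5
  v5 = min2(-5, 0) = -5
  v6 = min2(5, -5) = -5

After the edit, cleaning proceeds:
  v1: a read changed (in1 -5->8) — executes, giving 13.
  v2: a read changed (in1 -5->8) — executes, giving 5.
  v5: a read changed (v2 -5->5; v1 0->13) — executes, giving 5.
  v6: a read changed (v5 -5->5) — executes, giving 5.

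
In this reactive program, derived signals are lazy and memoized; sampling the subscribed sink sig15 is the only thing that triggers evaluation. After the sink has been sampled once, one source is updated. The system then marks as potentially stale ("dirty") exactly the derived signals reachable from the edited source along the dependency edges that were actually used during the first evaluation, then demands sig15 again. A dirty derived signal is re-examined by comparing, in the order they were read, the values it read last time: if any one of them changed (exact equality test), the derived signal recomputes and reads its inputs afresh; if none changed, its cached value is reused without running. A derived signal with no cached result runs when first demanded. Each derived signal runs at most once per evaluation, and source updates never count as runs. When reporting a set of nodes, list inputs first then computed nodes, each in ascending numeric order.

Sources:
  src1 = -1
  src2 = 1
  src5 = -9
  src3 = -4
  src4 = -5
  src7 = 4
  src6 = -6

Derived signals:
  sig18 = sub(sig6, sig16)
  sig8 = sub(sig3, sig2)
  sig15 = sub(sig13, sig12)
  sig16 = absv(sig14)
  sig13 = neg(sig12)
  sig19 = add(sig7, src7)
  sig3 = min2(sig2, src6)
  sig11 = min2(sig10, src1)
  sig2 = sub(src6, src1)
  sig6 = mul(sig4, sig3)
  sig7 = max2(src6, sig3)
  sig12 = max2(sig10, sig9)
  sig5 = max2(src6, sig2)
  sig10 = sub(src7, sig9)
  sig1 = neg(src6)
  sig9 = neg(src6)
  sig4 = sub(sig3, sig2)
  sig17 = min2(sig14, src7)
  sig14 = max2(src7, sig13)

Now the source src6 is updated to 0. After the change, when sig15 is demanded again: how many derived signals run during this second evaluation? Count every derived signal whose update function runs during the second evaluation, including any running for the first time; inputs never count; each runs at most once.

5 derived signals run: sig9, sig10, sig12, sig13, sig15.

First demand of the output computes:
  sig9 = neg(-6) = 6
  sig10 = sub(4, 6) = -2
  sig12 = max2(-2, 6) = 6
  sig13 = neg(6) = -6
  sig15 = sub(-6, 6) = -12

After the edit, cleaning proceeds:
  sig9: a read changed (src6 -6->0) — executes, giving 0.
  sig10: a read changed (sig9 6->0) — executes, giving 4.
  sig12: a read changed (sig10 -2->4; sig9 6->0) — executes, giving 4.
  sig13: a read changed (sig12 6->4) — executes, giving -4.
  sig15: a read changed (sig13 -6->-4; sig12 6->4) — executes, giving -8.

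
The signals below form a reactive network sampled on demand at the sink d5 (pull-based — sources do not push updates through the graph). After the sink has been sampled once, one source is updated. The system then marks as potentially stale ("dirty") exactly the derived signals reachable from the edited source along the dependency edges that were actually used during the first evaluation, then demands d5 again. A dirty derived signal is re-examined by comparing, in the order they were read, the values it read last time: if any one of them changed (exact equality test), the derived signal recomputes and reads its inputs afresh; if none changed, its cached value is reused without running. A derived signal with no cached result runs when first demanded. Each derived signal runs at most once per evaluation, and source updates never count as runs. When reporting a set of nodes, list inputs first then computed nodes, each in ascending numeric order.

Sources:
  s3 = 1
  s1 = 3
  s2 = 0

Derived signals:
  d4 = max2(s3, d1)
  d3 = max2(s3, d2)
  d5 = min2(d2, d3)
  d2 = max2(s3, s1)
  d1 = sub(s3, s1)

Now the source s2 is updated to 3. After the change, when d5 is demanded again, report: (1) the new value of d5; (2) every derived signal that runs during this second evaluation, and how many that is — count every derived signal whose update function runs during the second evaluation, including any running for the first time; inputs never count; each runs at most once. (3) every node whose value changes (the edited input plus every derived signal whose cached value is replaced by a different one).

d5 now evaluates to 3.
Run set: none (0 run).
Changed values: s2.
The important point: nothing the output needs ever reads s2, so the edit is invisible to it.

Initial pass — values computed on the first demand:
  d2 = max2(1, 3) = 3
  d3 = max2(1, 3) = 3
  d5 = min2(3, 3) = 3

Second demand — change propagation:
  no demanded computation ever read s2, so the edit dirties nothing and nothing runs.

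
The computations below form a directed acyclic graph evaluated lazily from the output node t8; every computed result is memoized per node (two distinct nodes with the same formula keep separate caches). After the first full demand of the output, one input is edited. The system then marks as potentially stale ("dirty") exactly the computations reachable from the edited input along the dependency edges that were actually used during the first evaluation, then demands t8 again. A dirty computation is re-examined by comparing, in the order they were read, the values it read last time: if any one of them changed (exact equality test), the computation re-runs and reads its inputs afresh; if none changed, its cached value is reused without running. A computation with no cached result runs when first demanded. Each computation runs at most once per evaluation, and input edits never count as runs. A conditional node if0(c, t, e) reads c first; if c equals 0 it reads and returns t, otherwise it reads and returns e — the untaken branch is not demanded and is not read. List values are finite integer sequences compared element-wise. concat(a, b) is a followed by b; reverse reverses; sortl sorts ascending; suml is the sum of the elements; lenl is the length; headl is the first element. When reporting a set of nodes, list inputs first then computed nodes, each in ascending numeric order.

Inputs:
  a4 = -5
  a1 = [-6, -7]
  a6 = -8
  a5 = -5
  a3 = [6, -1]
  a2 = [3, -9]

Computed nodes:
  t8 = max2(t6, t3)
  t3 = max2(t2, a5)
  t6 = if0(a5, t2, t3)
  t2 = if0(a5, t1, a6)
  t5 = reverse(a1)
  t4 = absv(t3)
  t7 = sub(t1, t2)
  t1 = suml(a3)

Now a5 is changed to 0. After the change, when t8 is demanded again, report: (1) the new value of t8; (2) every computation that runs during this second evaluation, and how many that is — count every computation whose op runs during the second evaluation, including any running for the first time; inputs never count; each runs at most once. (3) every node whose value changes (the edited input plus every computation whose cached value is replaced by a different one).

First demand of the output computes:
  t2 = if0(a5=-5 -> else branch a6) = -8
  t3 = max2(-8, -5) = -5
  t6 = if0(a5=-5 -> else branch t3) = -5
  t8 = max2(-5, -5) = -5

After the edit, cleaning proceeds:
  t1: had never run; runs now, result 5.
  t2: a read changed (a5 -5->0) — executes, giving 5.
  t3: a read changed (t2 -8->5; a5 -5->0) — executes, giving 5.
  t6: a read changed (a5 -5->0; t3 -5->5) — executes, giving 5.
  t8: a read changed (t6 -5->5; t3 -5->5) — executes, giving 5.

Note the branch switch — t1 had no cache and runs now for the first time.

Demanding t8 again yields 5.
5 computations run: t1, t2, t3, t6, t8.
The nodes whose values change: a5, t2, t3, t6, t8.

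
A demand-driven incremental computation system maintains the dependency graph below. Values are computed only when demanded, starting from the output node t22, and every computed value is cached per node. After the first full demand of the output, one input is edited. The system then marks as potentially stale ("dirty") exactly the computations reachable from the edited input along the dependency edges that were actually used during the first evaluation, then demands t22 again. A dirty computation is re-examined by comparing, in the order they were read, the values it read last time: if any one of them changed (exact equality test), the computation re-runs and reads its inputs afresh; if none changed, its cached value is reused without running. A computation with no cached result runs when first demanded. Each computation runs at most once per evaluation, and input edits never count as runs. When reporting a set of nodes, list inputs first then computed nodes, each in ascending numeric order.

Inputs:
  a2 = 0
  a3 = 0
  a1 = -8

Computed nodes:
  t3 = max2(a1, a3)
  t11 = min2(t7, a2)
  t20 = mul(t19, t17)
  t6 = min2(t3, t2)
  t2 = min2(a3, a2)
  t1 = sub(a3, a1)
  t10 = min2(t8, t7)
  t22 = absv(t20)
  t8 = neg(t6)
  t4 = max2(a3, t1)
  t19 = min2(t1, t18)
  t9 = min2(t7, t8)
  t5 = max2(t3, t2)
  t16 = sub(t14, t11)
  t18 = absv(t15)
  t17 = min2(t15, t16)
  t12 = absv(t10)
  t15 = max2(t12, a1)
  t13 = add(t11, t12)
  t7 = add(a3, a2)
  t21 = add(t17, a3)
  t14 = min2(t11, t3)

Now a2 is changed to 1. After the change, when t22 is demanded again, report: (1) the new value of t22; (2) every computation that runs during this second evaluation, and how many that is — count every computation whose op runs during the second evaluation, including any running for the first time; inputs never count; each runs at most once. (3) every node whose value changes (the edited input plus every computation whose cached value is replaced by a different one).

New value of t22: 0.
Computations that run: t2, t7, t10, t11, t14, t16, t17, t20 — 8 in total.
Values that change: a2, t7, t11, t16, t17.
Key observation: the cutoff stops propagation at t6 — its inputs' values are unchanged, so it reuses its cache.

First evaluation (everything demanded from the output):
  t1 = sub(0, -8) = 8
  t2 = min2(0, 0) = 0
  t3 = max2(-8, 0) = 0
  t6 = min2(0, 0) = 0
  t7 = add(0, 0) = 0
  t8 = neg(0) = 0
  t10 = min2(0, 0) = 0
  t11 = min2(0, 0) = 0
  t12 = absv(0) = 0
  t14 = min2(0, 0) = 0
  t15 = max2(0, -8) = 0
  t16 = sub(0, 0) = 0
  t17 = min2(0, 0) = 0
  t18 = absv(0) = 0
  t19 = min2(8, 0) = 0
  t20 = mul(0, 0) = 0
  t22 = absv(0) = 0

Propagation after the edit:
  t2: runs — a2 0->1; result 0 (same value as before).
  t6: checked — values it read are unchanged (t3 unchanged, t2 unchanged); reused cached 0 without running.
  t7: runs — a2 0->1; result 1.
  t8: checked — values it read are unchanged (t6 unchanged); reused cached 0 without running.
  t10: runs — t7 0->1; result 0 (same value as before).
  t11: runs — t7 0->1; a2 0->1; result 1.
  t12: checked — values it read are unchanged (t10 unchanged); reused cached 0 without running.
  t14: runs — t11 0->1; result 0 (same value as before).
  t15: checked — values it read are unchanged (t12 unchanged, a1 unchanged); reused cached 0 without running.
  t16: runs — t11 0->1; result -1.
  t17: runs — t16 0->-1; result -1.
  t18: checked — values it read are unchanged (t15 unchanged); reused cached 0 without running.
  t19: checked — values it read are unchanged (t1 unchanged, t18 unchanged); reused cached 0 without running.
  t20: runs — t17 0->-1; result 0 (same value as before).
  t22: checked — values it read are unchanged (t20 unchanged); reused cached 0 without running.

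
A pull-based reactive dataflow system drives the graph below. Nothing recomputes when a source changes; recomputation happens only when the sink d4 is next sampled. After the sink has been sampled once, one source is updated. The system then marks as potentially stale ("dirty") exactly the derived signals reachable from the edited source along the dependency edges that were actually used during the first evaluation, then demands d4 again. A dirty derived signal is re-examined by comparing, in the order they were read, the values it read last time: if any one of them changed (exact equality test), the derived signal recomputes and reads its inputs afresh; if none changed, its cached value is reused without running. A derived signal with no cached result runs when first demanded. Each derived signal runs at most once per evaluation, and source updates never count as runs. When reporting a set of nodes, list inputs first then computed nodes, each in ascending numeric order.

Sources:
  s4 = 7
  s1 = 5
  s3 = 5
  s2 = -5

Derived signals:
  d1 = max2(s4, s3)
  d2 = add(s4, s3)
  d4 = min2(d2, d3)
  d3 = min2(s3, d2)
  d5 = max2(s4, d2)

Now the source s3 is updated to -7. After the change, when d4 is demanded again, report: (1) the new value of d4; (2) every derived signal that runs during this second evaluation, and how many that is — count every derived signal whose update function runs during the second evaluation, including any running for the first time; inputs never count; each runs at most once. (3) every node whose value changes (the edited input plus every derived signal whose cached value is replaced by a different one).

New value of d4: -7.
Derived signals that run: d2, d3, d4 — 3 in total.
Values that change: s3, d2, d3, d4.

First evaluation (everything demanded from the output):
  d2 = add(7, 5) = 12
  d3 = min2(5, 12) = 5
  d4 = min2(12, 5) = 5

Propagation after the edit:
  d2: runs — s3 5->-7; result 0.
  d3: runs — s3 5->-7; d2 12->0; result -7.
  d4: runs — d2 12->0; d3 5->-7; result -7.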